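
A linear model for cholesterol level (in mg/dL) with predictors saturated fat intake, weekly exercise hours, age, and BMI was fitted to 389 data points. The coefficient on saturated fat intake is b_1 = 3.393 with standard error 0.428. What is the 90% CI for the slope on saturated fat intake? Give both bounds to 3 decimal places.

df = n − k − 1 = 389 − 4 − 1 = 384.
t* = t_{0.05, 384} = 1.648831.
Margin = t* × SE = 1.648831 × 0.428 = 0.70570.
CI: 3.393 ± 0.70570 → (2.687, 4.099).
With 90% confidence, each one-unit increase in saturated fat intake is associated with a change of between 2.687 and 4.099 mg/dL in cholesterol level, holding the other predictors fixed.

(2.687, 4.099)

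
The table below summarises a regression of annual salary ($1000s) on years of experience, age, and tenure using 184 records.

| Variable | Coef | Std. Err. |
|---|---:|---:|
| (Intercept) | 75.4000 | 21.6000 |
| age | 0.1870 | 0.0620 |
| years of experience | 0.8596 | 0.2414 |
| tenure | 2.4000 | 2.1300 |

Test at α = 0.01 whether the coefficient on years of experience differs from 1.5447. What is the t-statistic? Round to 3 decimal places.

t = -2.838

Read off: b = 0.8596, SE = 0.2414 for years of experience.
H₀: β₁ = 1.5447 vs H₁: β₁ ≠ 1.5447.
t = (0.8596 − 1.5447) / 0.2414 = -2.838.
df = n − k − 1 = 184 − 3 − 1 = 180.
Two-sided p ≈ 0.0051, which is < 0.01, so reject H₀.
There is evidence that the true slope on years of experience differs from 1.5447 $1000s per unit, holding the other predictors fixed.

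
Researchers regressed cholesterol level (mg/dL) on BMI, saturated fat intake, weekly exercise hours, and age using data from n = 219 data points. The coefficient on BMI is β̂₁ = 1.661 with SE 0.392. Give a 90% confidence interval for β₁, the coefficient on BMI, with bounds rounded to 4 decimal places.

df = n − k − 1 = 219 − 4 − 1 = 214.
t* = t_{0.05, 214} = 1.652005.
Margin = t* × SE = 1.652005 × 0.392 = 0.647586.
CI: 1.661 ± 0.647586 → (1.0134, 2.3086).
With 90% confidence, each one-unit increase in BMI is associated with a change of between 1.0134 and 2.3086 mg/dL in cholesterol level, holding the other predictors fixed.

(1.0134, 2.3086)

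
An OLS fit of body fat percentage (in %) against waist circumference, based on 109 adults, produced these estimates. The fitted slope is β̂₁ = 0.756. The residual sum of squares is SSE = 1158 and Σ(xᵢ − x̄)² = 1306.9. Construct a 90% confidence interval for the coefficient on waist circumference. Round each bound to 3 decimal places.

MSE = SSE/(n − 2) = 1158/107 = 10.8224.
SE(β̂₁) = √(MSE/Sₓₓ) = √(10.8224/1306.9) = 0.091.
df = n − 2 = 107.
t* = t_{0.05, 107} = 1.659219.
Margin = t* × SE = 1.659219 × 0.091 = 0.15099.
CI: 0.756 ± 0.15099 → (0.605, 0.907).
With 90% confidence, each one-unit increase in waist circumference is associated with a change of between 0.605 and 0.907 % in body fat percentage.

(0.605, 0.907)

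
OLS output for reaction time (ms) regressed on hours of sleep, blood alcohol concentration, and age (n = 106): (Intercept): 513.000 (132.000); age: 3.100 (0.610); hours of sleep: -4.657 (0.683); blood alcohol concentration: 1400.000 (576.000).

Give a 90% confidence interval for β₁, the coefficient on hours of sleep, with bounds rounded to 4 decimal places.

Read off: b = -4.657, SE = 0.683 for hours of sleep.
df = n − k − 1 = 106 − 3 − 1 = 102.
t* = t_{0.05, 102} = 1.65993.
Margin = t* × SE = 1.65993 × 0.683 = 1.133732.
CI: -4.657 ± 1.133732 → (-5.7907, -3.5233).

(-5.7907, -3.5233)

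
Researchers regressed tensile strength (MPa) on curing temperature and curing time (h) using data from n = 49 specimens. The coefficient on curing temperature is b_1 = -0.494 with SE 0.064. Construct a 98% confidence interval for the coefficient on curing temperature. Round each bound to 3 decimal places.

df = n − k − 1 = 49 − 2 − 1 = 46.
t* = t_{0.01, 46} = 2.410188.
Margin = t* × SE = 2.410188 × 0.064 = 0.15425.
CI: -0.494 ± 0.15425 → (-0.648, -0.340).
With 98% confidence, each one-unit increase in curing temperature is associated with a change of between -0.648 and -0.340 MPa in tensile strength, holding the other predictors fixed.

(-0.648, -0.340)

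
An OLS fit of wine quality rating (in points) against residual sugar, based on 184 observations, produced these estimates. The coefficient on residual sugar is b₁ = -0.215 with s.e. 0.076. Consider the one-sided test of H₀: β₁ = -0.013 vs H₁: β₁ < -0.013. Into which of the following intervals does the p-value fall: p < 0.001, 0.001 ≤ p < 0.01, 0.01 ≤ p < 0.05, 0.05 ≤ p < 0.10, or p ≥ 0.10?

0.001 ≤ p < 0.01

t = (-0.215 − (-0.013)) / 0.076 = -2.658.
df = n − 2 = 184 − 2 = 182.
One-sided p = P(T_{182} < t) ≈ 0.0043.
So 0.001 ≤ p < 0.01.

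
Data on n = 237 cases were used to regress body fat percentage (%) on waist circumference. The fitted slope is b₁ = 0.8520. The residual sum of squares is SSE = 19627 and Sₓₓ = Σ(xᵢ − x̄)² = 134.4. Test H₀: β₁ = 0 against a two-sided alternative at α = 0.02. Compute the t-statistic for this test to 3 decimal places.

MSE = SSE/(n − 2) = 19627/235 = 83.5191.
SE(b₁) = √(MSE/Sₓₓ) = √(83.5191/134.4) = 0.788303.
t = 0.8520 / 0.788303 = 1.081.
df = n − 2 = 235.
Two-sided p ≈ 0.2809, which is ≥ 0.02, so fail to reject H₀.
The data do not give significant evidence of an association between waist circumference and body fat percentage.

t = 1.081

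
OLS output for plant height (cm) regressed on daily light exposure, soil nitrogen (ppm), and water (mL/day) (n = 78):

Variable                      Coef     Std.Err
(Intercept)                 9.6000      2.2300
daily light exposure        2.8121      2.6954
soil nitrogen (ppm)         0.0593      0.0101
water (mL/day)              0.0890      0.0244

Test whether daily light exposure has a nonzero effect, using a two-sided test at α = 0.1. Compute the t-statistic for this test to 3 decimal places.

Read off: b = 2.8121, SE = 2.6954 for daily light exposure.
H₀: β₁ = 0 vs H₁: β₁ ≠ 0.
t = 2.8121 / 2.6954 = 1.043.
df = n − k − 1 = 78 − 3 − 1 = 74.
Two-sided p ≈ 0.3002, which is ≥ 0.1, so fail to reject H₀.
The data do not give significant evidence of an association between daily light exposure and plant height, after adjusting for the other predictors.

t = 1.043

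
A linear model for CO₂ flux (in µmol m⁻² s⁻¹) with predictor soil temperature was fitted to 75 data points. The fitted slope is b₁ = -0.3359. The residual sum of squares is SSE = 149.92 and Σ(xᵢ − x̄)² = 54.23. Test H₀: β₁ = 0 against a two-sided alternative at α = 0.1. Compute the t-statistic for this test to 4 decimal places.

t = -1.7261

MSE = SSE/(n − 2) = 149.92/73 = 2.0537.
SE(b₁) = √(MSE/Sₓₓ) = √(2.0537/54.23) = 0.194603.
t = -0.3359 / 0.194603 = -1.7261.
df = n − 2 = 73.
Two-sided p ≈ 0.0886, which is < 0.1, so reject H₀.
There is evidence that soil temperature is associated with CO₂ flux.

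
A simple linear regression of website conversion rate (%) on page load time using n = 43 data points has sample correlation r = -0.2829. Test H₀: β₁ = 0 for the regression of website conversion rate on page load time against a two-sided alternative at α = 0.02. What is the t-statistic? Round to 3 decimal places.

t = -1.889

t = r·√(n − 2)/√(1 − r²) = -0.2829·√41/√0.919968 = -1.889.
df = n − 2 = 41.
Two-sided p ≈ 0.0660, which is ≥ 0.02, so fail to reject H₀.
The data do not give significant evidence of a linear association between page load time and website conversion rate.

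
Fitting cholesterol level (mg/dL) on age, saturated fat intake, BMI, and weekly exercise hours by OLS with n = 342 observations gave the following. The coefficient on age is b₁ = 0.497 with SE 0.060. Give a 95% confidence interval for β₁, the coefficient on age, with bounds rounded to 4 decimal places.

df = n − k − 1 = 342 − 4 − 1 = 337.
t* = t_{0.025, 337} = 1.967028.
Margin = t* × SE = 1.967028 × 0.060 = 0.118022.
CI: 0.497 ± 0.118022 → (0.3790, 0.6150).
With 95% confidence, each one-unit increase in age is associated with a change of between 0.3790 and 0.6150 mg/dL in cholesterol level, holding the other predictors fixed.

(0.3790, 0.6150)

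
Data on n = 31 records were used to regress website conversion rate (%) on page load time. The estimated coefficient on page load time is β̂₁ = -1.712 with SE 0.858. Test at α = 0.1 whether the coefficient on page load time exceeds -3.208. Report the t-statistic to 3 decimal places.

H₀: β₁ = -3.208 vs H₁: β₁ > -3.208.
t = (β̂₁ − β₁⁰)/SE = (-1.712 − (-3.208)) / 0.858 = 1.744.
df = n − 2 = 31 − 2 = 29.
One-sided p ≈ 0.0459, which is < 0.1, so reject H₀.
There is evidence that the true slope on page load time exceeds -3.208 % per unit.

t = 1.744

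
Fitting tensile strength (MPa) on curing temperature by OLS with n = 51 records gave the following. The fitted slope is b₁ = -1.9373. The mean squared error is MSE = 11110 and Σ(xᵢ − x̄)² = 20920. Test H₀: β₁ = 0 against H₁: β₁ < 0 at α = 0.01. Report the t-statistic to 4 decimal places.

SE(b₁) = √(MSE/Sₓₓ) = √(11110/20920) = 0.728746.
t = -1.9373 / 0.728746 = -2.6584.
df = n − 2 = 49.
One-sided p ≈ 0.0053, which is < 0.01, so reject H₀.
There is evidence that the true slope on curing temperature is negative.

t = -2.6584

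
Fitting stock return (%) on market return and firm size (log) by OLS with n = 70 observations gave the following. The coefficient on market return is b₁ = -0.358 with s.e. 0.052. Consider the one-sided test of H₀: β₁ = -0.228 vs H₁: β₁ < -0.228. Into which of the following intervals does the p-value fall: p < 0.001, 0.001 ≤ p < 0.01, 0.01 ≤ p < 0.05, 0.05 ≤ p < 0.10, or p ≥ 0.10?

0.001 ≤ p < 0.01

t = (-0.358 − (-0.228)) / 0.052 = -2.500.
df = n − k − 1 = 70 − 2 − 1 = 67.
One-sided p = P(T_{67} < t) ≈ 0.0074.
So 0.001 ≤ p < 0.01.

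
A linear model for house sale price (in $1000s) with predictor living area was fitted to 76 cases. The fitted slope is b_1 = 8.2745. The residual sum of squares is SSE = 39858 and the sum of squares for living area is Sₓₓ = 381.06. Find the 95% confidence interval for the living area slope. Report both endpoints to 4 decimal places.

(5.9056, 10.6434)

MSE = SSE/(n − 2) = 39858/74 = 538.622.
SE(b_1) = √(MSE/Sₓₓ) = √(538.622/381.06) = 1.1889.
df = n − 2 = 74.
t* = t_{0.025, 74} = 1.992543.
Margin = t* × SE = 1.992543 × 1.1889 = 2.368934.
CI: 8.2745 ± 2.368934 → (5.9056, 10.6434).
With 95% confidence, each one-unit increase in living area is associated with a change of between 5.9056 and 10.6434 $1000s in house sale price.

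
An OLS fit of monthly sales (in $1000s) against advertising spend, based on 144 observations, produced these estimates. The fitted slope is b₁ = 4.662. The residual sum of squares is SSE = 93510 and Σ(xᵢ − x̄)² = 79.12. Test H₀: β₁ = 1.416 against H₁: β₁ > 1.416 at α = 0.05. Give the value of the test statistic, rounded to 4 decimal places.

MSE = SSE/(n − 2) = 93510/142 = 658.521.
SE(b₁) = √(MSE/Sₓₓ) = √(658.521/79.12) = 2.88497.
t = (4.662 − 1.416) / 2.88497 = 1.1251.
df = n − 2 = 142.
One-sided p ≈ 0.1312, which is ≥ 0.05, so fail to reject H₀.
The data do not give significant evidence that the true slope on advertising spend exceeds 1.416 $1000s per unit.

t = 1.1251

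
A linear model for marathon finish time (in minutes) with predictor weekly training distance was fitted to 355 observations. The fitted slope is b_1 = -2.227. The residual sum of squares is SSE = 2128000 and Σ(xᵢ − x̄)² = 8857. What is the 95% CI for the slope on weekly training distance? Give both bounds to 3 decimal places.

MSE = SSE/(n − 2) = 2128000/353 = 6028.33.
SE(b_1) = √(MSE/Sₓₓ) = √(6028.33/8857) = 0.825002.
df = n − 2 = 353.
t* = t_{0.025, 353} = 1.966707.
Margin = t* × SE = 1.966707 × 0.825002 = 1.62254.
CI: -2.227 ± 1.62254 → (-3.850, -0.604).
With 95% confidence, each one-unit increase in weekly training distance is associated with a change of between -3.850 and -0.604 minutes in marathon finish time.

(-3.850, -0.604)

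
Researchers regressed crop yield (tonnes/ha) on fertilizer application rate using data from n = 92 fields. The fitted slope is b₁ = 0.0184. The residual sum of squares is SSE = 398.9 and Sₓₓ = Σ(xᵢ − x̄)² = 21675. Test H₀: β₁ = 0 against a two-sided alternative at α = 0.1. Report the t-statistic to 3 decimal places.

MSE = SSE/(n − 2) = 398.9/90 = 4.43222.
SE(b₁) = √(MSE/Sₓₓ) = √(4.43222/21675) = 0.0142998.
t = 0.0184 / 0.0142998 = 1.287.
df = n − 2 = 90.
Two-sided p ≈ 0.2015, which is ≥ 0.1, so fail to reject H₀.
The data do not give significant evidence of an association between fertilizer application rate and crop yield.

t = 1.287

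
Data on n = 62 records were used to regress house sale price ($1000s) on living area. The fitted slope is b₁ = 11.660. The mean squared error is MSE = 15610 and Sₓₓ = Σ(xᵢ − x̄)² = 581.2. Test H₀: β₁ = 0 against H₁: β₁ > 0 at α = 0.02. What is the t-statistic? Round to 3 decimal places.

t = 2.250

SE(b₁) = √(MSE/Sₓₓ) = √(15610/581.2) = 5.18249.
t = 11.660 / 5.18249 = 2.250.
df = n − 2 = 60.
One-sided p ≈ 0.0141, which is < 0.02, so reject H₀.
There is evidence that the true slope on living area is positive.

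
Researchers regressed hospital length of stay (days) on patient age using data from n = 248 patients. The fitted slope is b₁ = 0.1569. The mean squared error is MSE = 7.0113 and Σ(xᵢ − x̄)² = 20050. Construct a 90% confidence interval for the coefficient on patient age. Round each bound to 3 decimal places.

(0.126, 0.188)

SE(b₁) = √(MSE/Sₓₓ) = √(7.0113/20050) = 0.0187.
df = n − 2 = 246.
t* = t_{0.05, 246} = 1.651071.
Margin = t* × SE = 1.651071 × 0.0187 = 0.03088.
CI: 0.1569 ± 0.03088 → (0.126, 0.188).
With 90% confidence, each one-unit increase in patient age is associated with a change of between 0.126 and 0.188 days in hospital length of stay.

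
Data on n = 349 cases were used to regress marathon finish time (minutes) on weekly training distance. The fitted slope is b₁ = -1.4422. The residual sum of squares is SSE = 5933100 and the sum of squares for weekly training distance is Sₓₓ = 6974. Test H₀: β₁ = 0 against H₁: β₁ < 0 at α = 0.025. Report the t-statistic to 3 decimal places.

MSE = SSE/(n − 2) = 5933100/347 = 17098.3.
SE(b₁) = √(MSE/Sₓₓ) = √(17098.3/6974) = 1.5658.
t = -1.4422 / 1.5658 = -0.921.
df = n − 2 = 347.
One-sided p ≈ 0.1788, which is ≥ 0.025, so fail to reject H₀.
The data do not give significant evidence that the true slope on weekly training distance is negative.

t = -0.921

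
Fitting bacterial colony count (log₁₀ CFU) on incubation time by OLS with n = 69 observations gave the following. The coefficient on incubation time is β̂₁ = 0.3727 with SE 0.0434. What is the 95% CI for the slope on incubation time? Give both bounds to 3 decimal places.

(0.286, 0.459)

df = n − 2 = 69 − 2 = 67.
t* = t_{0.025, 67} = 1.996008.
Margin = t* × SE = 1.996008 × 0.0434 = 0.08663.
CI: 0.3727 ± 0.08663 → (0.286, 0.459).
With 95% confidence, each one-unit increase in incubation time is associated with a change of between 0.286 and 0.459 log₁₀ CFU in bacterial colony count.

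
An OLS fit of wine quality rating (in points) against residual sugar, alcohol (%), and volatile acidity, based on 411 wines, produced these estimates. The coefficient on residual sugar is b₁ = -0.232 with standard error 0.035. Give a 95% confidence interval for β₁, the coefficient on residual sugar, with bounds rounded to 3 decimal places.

(-0.301, -0.163)

df = n − k − 1 = 411 − 3 − 1 = 407.
t* = t_{0.025, 407} = 1.96581.
Margin = t* × SE = 1.96581 × 0.035 = 0.06880.
CI: -0.232 ± 0.06880 → (-0.301, -0.163).
With 95% confidence, each one-unit increase in residual sugar is associated with a change of between -0.301 and -0.163 points in wine quality rating, holding the other predictors fixed.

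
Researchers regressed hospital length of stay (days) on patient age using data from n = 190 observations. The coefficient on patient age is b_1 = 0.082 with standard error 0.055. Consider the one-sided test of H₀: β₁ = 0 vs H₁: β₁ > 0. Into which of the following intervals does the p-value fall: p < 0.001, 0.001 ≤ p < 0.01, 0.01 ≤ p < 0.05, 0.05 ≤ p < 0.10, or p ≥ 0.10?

t = 0.082 / 0.055 = 1.491.
df = n − 2 = 190 − 2 = 188.
One-sided p = P(T_{188} > t) ≈ 0.0688.
So 0.05 ≤ p < 0.10.

0.05 ≤ p < 0.10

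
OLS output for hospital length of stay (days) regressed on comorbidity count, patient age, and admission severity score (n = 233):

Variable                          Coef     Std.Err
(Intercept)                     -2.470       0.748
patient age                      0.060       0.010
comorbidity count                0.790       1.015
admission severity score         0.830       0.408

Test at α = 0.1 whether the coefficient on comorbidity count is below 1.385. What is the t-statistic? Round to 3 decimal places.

Read off: b = 0.790, SE = 1.015 for comorbidity count.
H₀: β₁ = 1.385 vs H₁: β₁ < 1.385.
t = (0.790 − 1.385) / 1.015 = -0.586.
df = n − k − 1 = 233 − 3 − 1 = 229.
One-sided p ≈ 0.2792, which is ≥ 0.1, so fail to reject H₀.
The data do not give significant evidence that the true slope on comorbidity count is below 1.385 days per unit, holding the other predictors fixed.

t = -0.586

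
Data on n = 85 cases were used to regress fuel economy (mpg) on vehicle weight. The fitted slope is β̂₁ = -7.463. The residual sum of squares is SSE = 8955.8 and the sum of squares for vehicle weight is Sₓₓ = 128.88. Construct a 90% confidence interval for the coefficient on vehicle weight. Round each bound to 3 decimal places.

(-8.985, -5.941)

MSE = SSE/(n − 2) = 8955.8/83 = 107.901.
SE(β̂₁) = √(MSE/Sₓₓ) = √(107.901/128.88) = 0.914999.
df = n − 2 = 83.
t* = t_{0.05, 83} = 1.66342.
Margin = t* × SE = 1.66342 × 0.914999 = 1.52203.
CI: -7.463 ± 1.52203 → (-8.985, -5.941).
With 90% confidence, each one-unit increase in vehicle weight is associated with a change of between -8.985 and -5.941 mpg in fuel economy.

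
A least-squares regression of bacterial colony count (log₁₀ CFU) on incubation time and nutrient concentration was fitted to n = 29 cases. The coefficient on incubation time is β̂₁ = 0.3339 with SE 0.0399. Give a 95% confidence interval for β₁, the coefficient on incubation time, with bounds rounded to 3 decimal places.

(0.252, 0.416)

df = n − k − 1 = 29 − 2 − 1 = 26.
t* = t_{0.025, 26} = 2.055529.
Margin = t* × SE = 2.055529 × 0.0399 = 0.08202.
CI: 0.3339 ± 0.08202 → (0.252, 0.416).
With 95% confidence, each one-unit increase in incubation time is associated with a change of between 0.252 and 0.416 log₁₀ CFU in bacterial colony count, holding the other predictors fixed.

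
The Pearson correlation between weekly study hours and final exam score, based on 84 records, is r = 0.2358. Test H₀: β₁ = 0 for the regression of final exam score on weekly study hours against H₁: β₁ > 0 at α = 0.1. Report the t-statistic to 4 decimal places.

t = r·√(n − 2)/√(1 − r²) = 0.2358·√82/√0.944398 = 2.1972.
df = n − 2 = 82.
One-sided p ≈ 0.0154, which is < 0.1, so reject H₀.
There is evidence of a linear association between weekly study hours and final exam score.

t = 2.1972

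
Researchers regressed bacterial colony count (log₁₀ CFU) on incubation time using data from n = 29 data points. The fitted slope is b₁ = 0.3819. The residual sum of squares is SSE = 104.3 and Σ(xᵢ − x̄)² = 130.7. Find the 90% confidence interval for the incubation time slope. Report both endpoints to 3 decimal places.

MSE = SSE/(n − 2) = 104.3/27 = 3.86296.
SE(b₁) = √(MSE/Sₓₓ) = √(3.86296/130.7) = 0.171918.
df = n − 2 = 27.
t* = t_{0.05, 27} = 1.703288.
Margin = t* × SE = 1.703288 × 0.171918 = 0.29283.
CI: 0.3819 ± 0.29283 → (0.089, 0.675).
With 90% confidence, each one-unit increase in incubation time is associated with a change of between 0.089 and 0.675 log₁₀ CFU in bacterial colony count.

(0.089, 0.675)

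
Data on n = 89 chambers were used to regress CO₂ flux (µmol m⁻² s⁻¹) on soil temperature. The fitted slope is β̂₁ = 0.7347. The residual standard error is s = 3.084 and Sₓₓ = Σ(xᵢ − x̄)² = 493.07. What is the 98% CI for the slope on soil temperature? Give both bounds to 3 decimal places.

SE(β̂₁) = s/√Sₓₓ = 3.084/√493.07 = 0.138887.
df = n − 2 = 87.
t* = t_{0.01, 87} = 2.369977.
Margin = t* × SE = 2.369977 × 0.138887 = 0.32916.
CI: 0.7347 ± 0.32916 → (0.406, 1.064).
With 98% confidence, each one-unit increase in soil temperature is associated with a change of between 0.406 and 1.064 µmol m⁻² s⁻¹ in CO₂ flux.

(0.406, 1.064)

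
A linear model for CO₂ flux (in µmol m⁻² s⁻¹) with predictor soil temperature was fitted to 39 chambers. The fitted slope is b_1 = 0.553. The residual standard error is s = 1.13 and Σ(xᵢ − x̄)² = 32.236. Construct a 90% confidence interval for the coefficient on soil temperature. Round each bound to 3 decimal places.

SE(b_1) = s/√Sₓₓ = 1.13/√32.236 = 0.199025.
df = n − 2 = 37.
t* = t_{0.05, 37} = 1.687094.
Margin = t* × SE = 1.687094 × 0.199025 = 0.33577.
CI: 0.553 ± 0.33577 → (0.217, 0.889).
With 90% confidence, each one-unit increase in soil temperature is associated with a change of between 0.217 and 0.889 µmol m⁻² s⁻¹ in CO₂ flux.

(0.217, 0.889)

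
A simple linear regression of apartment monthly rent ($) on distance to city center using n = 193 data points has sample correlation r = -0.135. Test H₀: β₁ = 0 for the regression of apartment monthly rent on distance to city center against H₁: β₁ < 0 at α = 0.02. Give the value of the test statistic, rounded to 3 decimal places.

t = -1.883

t = r·√(n − 2)/√(1 − r²) = -0.135·√191/√0.981775 = -1.883.
df = n − 2 = 191.
One-sided p ≈ 0.0306, which is ≥ 0.02, so fail to reject H₀.
The data do not give significant evidence of a linear association between distance to city center and apartment monthly rent.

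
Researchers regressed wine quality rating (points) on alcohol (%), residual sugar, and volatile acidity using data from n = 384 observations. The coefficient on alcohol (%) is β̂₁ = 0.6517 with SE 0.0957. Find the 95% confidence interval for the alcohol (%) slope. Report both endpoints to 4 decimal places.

df = n − k − 1 = 384 − 3 − 1 = 380.
t* = t_{0.025, 380} = 1.966226.
Margin = t* × SE = 1.966226 × 0.0957 = 0.188168.
CI: 0.6517 ± 0.188168 → (0.4635, 0.8399).
With 95% confidence, each one-unit increase in alcohol (%) is associated with a change of between 0.4635 and 0.8399 points in wine quality rating, holding the other predictors fixed.

(0.4635, 0.8399)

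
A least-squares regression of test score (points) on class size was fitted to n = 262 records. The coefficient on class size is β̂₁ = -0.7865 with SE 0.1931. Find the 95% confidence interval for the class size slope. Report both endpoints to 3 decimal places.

(-1.167, -0.406)

df = n − 2 = 262 − 2 = 260.
t* = t_{0.025, 260} = 1.96913.
Margin = t* × SE = 1.96913 × 0.1931 = 0.38024.
CI: -0.7865 ± 0.38024 → (-1.167, -0.406).
With 95% confidence, each one-unit increase in class size is associated with a change of between -1.167 and -0.406 points in test score.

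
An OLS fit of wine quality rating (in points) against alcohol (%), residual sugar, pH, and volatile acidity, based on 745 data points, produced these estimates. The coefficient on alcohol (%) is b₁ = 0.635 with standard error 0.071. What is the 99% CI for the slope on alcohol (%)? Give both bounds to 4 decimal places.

df = n − k − 1 = 745 − 4 − 1 = 740.
t* = t_{0.005, 740} = 2.582489.
Margin = t* × SE = 2.582489 × 0.071 = 0.183357.
CI: 0.635 ± 0.183357 → (0.4516, 0.8184).
With 99% confidence, each one-unit increase in alcohol (%) is associated with a change of between 0.4516 and 0.8184 points in wine quality rating, holding the other predictors fixed.

(0.4516, 0.8184)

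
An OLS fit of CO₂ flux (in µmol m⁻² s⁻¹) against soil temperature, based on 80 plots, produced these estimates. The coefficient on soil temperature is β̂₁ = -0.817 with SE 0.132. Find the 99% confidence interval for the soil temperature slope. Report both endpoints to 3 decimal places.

df = n − 2 = 80 − 2 = 78.
t* = t_{0.005, 78} = 2.64034.
Margin = t* × SE = 2.64034 × 0.132 = 0.34852.
CI: -0.817 ± 0.34852 → (-1.166, -0.468).
With 99% confidence, each one-unit increase in soil temperature is associated with a change of between -1.166 and -0.468 µmol m⁻² s⁻¹ in CO₂ flux.

(-1.166, -0.468)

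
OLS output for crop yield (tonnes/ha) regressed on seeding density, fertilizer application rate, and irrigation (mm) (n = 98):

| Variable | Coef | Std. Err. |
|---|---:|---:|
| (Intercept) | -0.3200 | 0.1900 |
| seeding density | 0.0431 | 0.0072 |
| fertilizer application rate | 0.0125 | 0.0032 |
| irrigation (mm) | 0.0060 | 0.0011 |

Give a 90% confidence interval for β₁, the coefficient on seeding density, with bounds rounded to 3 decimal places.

(0.031, 0.055)

Read off: b = 0.0431, SE = 0.0072 for seeding density.
df = n − k − 1 = 98 − 3 − 1 = 94.
t* = t_{0.05, 94} = 1.661226.
Margin = t* × SE = 1.661226 × 0.0072 = 0.01196.
CI: 0.0431 ± 0.01196 → (0.031, 0.055).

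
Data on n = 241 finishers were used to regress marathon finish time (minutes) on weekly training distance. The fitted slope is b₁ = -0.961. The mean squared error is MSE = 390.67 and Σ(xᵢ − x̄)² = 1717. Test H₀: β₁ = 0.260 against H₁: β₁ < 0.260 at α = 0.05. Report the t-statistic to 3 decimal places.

SE(b₁) = √(MSE/Sₓₓ) = √(390.67/1717) = 0.477002.
t = (-0.961 − 0.260) / 0.477002 = -2.560.
df = n − 2 = 239.
One-sided p ≈ 0.0055, which is < 0.05, so reject H₀.
There is evidence that the true slope on weekly training distance is below 0.260 minutes per unit.

t = -2.560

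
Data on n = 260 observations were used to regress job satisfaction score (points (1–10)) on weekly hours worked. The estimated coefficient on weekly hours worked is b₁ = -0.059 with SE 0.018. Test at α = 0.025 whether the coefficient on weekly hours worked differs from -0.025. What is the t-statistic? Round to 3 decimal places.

t = -1.889

H₀: β₁ = -0.025 vs H₁: β₁ ≠ -0.025.
t = (b₁ − β₁⁰)/SE = (-0.059 − (-0.025)) / 0.018 = -1.889.
df = n − 2 = 260 − 2 = 258.
Two-sided p ≈ 0.0600, which is ≥ 0.025, so fail to reject H₀.
The data are consistent with a true slope of -0.025 points (1–10) per unit of weekly hours worked.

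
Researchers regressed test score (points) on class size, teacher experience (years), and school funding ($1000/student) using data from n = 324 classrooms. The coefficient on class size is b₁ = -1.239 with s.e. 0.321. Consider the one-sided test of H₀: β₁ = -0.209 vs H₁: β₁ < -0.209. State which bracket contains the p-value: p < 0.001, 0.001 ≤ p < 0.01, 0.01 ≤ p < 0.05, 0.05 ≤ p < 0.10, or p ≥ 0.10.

t = (-1.239 − (-0.209)) / 0.321 = -3.209.
df = n − k − 1 = 324 − 3 − 1 = 320.
One-sided p = P(T_{320} < t) ≈ 0.0007.
So p < 0.001.

p < 0.001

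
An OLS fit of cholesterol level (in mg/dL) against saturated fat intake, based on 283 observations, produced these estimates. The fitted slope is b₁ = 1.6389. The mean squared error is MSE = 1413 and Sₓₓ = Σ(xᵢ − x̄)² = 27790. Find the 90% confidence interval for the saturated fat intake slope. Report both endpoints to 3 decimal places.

(1.267, 2.011)

SE(b₁) = √(MSE/Sₓₓ) = √(1413/27790) = 0.22549.
df = n − 2 = 281.
t* = t_{0.05, 281} = 1.650294.
Margin = t* × SE = 1.650294 × 0.22549 = 0.37212.
CI: 1.6389 ± 0.37212 → (1.267, 2.011).
With 90% confidence, each one-unit increase in saturated fat intake is associated with a change of between 1.267 and 2.011 mg/dL in cholesterol level.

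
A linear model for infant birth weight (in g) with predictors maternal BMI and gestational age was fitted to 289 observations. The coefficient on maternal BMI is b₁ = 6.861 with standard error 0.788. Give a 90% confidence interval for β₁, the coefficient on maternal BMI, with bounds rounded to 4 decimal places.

df = n − k − 1 = 289 − 2 − 1 = 286.
t* = t_{0.05, 286} = 1.650199.
Margin = t* × SE = 1.650199 × 0.788 = 1.300357.
CI: 6.861 ± 1.300357 → (5.5606, 8.1614).
With 90% confidence, each one-unit increase in maternal BMI is associated with a change of between 5.5606 and 8.1614 g in infant birth weight, holding the other predictors fixed.

(5.5606, 8.1614)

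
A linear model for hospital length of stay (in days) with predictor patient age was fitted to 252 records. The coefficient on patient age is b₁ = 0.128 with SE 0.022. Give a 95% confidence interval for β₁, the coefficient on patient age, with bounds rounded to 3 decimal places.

df = n − 2 = 252 − 2 = 250.
t* = t_{0.025, 250} = 1.969498.
Margin = t* × SE = 1.969498 × 0.022 = 0.04333.
CI: 0.128 ± 0.04333 → (0.085, 0.171).
With 95% confidence, each one-unit increase in patient age is associated with a change of between 0.085 and 0.171 days in hospital length of stay.

(0.085, 0.171)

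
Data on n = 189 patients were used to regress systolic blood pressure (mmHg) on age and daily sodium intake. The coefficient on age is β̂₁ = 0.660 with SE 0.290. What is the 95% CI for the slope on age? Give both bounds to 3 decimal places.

df = n − k − 1 = 189 − 2 − 1 = 186.
t* = t_{0.025, 186} = 1.9728.
Margin = t* × SE = 1.9728 × 0.290 = 0.57211.
CI: 0.660 ± 0.57211 → (0.088, 1.232).
With 95% confidence, each one-unit increase in age is associated with a change of between 0.088 and 1.232 mmHg in systolic blood pressure, holding the other predictors fixed.

(0.088, 1.232)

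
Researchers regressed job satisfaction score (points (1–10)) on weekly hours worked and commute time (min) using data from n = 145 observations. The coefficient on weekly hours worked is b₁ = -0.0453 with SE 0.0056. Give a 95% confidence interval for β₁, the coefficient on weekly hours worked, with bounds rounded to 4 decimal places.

(-0.0564, -0.0342)

df = n − k − 1 = 145 − 2 − 1 = 142.
t* = t_{0.025, 142} = 1.976811.
Margin = t* × SE = 1.976811 × 0.0056 = 0.011070.
CI: -0.0453 ± 0.011070 → (-0.0564, -0.0342).
With 95% confidence, each one-unit increase in weekly hours worked is associated with a change of between -0.0564 and -0.0342 points (1–10) in job satisfaction score, holding the other predictors fixed.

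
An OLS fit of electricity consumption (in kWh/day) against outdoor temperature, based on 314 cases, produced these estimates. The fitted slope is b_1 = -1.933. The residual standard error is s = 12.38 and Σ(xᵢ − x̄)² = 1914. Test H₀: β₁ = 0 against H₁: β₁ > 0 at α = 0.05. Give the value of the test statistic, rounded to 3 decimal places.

SE(b_1) = s/√Sₓₓ = 12.38/√1914 = 0.282976.
t = -1.933 / 0.282976 = -6.831.
df = n − 2 = 312.
One-sided p ≈ 1.0000, which is ≥ 0.05, so fail to reject H₀.
The data do not give significant evidence that the true slope on outdoor temperature is positive.

t = -6.831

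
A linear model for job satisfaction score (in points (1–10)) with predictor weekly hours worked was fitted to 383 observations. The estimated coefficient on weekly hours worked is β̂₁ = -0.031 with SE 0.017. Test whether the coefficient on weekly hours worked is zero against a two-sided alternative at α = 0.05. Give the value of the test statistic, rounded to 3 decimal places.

t = -1.824

H₀: β₁ = 0 vs H₁: β₁ ≠ 0.
t = (β̂₁ − β₁⁰)/SE = -0.031 / 0.017 = -1.824.
df = n − 2 = 383 − 2 = 381.
Two-sided p ≈ 0.0690, which is ≥ 0.05, so fail to reject H₀.
The data do not give significant evidence of an association between weekly hours worked and job satisfaction score.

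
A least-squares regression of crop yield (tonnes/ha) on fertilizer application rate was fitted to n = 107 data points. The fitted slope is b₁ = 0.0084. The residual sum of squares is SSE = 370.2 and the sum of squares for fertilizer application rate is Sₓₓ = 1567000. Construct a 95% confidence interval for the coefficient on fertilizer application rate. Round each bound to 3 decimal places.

MSE = SSE/(n − 2) = 370.2/105 = 3.52571.
SE(b₁) = √(MSE/Sₓₓ) = √(3.52571/1567000) = 0.00149999.
df = n − 2 = 105.
t* = t_{0.025, 105} = 1.982815.
Margin = t* × SE = 1.982815 × 0.00149999 = 0.00297.
CI: 0.0084 ± 0.00297 → (0.005, 0.011).
With 95% confidence, each one-unit increase in fertilizer application rate is associated with a change of between 0.005 and 0.011 tonnes/ha in crop yield.

(0.005, 0.011)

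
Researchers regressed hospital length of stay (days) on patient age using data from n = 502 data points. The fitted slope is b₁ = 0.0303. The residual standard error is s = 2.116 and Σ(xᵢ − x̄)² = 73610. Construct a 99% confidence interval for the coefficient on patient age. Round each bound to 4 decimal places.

(0.0101, 0.0505)

SE(b₁) = s/√Sₓₓ = 2.116/√73610 = 0.00779915.
df = n − 2 = 500.
t* = t_{0.005, 500} = 2.585698.
Margin = t* × SE = 2.585698 × 0.00779915 = 0.020166.
CI: 0.0303 ± 0.020166 → (0.0101, 0.0505).
With 99% confidence, each one-unit increase in patient age is associated with a change of between 0.0101 and 0.0505 days in hospital length of stay.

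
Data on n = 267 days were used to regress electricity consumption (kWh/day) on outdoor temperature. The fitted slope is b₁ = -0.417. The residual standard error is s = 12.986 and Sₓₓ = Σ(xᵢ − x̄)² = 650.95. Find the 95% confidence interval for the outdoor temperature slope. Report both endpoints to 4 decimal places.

SE(b₁) = s/√Sₓₓ = 12.986/√650.95 = 0.508981.
df = n − 2 = 265.
t* = t_{0.025, 265} = 1.968956.
Margin = t* × SE = 1.968956 × 0.508981 = 1.002161.
CI: -0.417 ± 1.002161 → (-1.4192, 0.5852).
With 95% confidence, each one-unit increase in outdoor temperature is associated with a change of between -1.4192 and 0.5852 kWh/day in electricity consumption.

(-1.4192, 0.5852)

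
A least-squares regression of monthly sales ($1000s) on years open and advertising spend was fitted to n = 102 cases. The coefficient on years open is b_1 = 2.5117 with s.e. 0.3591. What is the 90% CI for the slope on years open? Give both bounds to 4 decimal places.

df = n − k − 1 = 102 − 2 − 1 = 99.
t* = t_{0.05, 99} = 1.660391.
Margin = t* × SE = 1.660391 × 0.3591 = 0.596246.
CI: 2.5117 ± 0.596246 → (1.9155, 3.1079).
With 90% confidence, each one-unit increase in years open is associated with a change of between 1.9155 and 3.1079 $1000s in monthly sales, holding the other predictors fixed.

(1.9155, 3.1079)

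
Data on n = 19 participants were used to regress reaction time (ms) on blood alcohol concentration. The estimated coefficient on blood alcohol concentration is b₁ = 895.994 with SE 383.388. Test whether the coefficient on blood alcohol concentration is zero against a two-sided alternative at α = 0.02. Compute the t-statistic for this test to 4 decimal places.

H₀: β₁ = 0 vs H₁: β₁ ≠ 0.
t = (b₁ − β₁⁰)/SE = 895.994 / 383.388 = 2.3370.
df = n − 2 = 19 − 2 = 17.
Two-sided p ≈ 0.0319, which is ≥ 0.02, so fail to reject H₀.
The data do not give significant evidence of an association between blood alcohol concentration and reaction time.

t = 2.3370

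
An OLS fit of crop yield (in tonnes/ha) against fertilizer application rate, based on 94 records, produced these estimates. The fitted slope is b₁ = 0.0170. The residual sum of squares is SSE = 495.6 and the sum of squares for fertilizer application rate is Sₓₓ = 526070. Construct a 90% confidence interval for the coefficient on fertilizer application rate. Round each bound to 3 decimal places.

(0.012, 0.022)

MSE = SSE/(n − 2) = 495.6/92 = 5.38696.
SE(b₁) = √(MSE/Sₓₓ) = √(5.38696/526070) = 0.0032.
df = n − 2 = 92.
t* = t_{0.05, 92} = 1.661585.
Margin = t* × SE = 1.661585 × 0.0032 = 0.00532.
CI: 0.0170 ± 0.00532 → (0.012, 0.022).
With 90% confidence, each one-unit increase in fertilizer application rate is associated with a change of between 0.012 and 0.022 tonnes/ha in crop yield.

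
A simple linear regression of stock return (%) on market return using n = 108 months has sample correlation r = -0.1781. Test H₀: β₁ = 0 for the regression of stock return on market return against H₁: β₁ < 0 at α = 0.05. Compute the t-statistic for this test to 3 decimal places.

t = r·√(n − 2)/√(1 − r²) = -0.1781·√106/√0.96828 = -1.863.
df = n − 2 = 106.
One-sided p ≈ 0.0326, which is < 0.05, so reject H₀.
There is evidence of a linear association between market return and stock return.

t = -1.863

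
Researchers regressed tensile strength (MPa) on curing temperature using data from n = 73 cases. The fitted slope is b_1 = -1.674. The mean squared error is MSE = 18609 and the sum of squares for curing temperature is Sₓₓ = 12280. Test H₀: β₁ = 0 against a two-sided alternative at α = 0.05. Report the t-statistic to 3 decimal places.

SE(b_1) = √(MSE/Sₓₓ) = √(18609/12280) = 1.23101.
t = -1.674 / 1.23101 = -1.360.
df = n − 2 = 71.
Two-sided p ≈ 0.1782, which is ≥ 0.05, so fail to reject H₀.
The data do not give significant evidence of an association between curing temperature and tensile strength.

t = -1.360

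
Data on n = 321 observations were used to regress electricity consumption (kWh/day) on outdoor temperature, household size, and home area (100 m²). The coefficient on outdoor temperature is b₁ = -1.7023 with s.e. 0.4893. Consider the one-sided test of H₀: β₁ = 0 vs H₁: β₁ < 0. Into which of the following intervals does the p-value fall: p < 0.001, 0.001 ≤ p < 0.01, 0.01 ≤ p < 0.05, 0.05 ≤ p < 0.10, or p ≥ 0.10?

p < 0.001

t = -1.7023 / 0.4893 = -3.479.
df = n − k − 1 = 321 − 3 − 1 = 317.
One-sided p = P(T_{317} < t) ≈ 0.0003.
So p < 0.001.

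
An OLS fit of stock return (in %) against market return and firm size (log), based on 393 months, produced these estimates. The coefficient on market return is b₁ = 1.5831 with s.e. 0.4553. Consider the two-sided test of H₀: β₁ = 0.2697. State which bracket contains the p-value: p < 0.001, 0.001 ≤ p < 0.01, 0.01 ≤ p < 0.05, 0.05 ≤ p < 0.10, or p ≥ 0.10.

0.001 ≤ p < 0.01

t = (1.5831 − 0.2697) / 0.4553 = 2.885.
df = n − k − 1 = 393 − 2 − 1 = 390.
Two-sided p = 2·P(T_{390} > |t|) ≈ 0.0041.
So 0.001 ≤ p < 0.01.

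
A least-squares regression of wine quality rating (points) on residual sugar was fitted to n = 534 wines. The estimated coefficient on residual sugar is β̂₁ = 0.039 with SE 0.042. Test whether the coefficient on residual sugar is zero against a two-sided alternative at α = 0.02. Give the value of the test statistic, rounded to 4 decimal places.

t = 0.9286

H₀: β₁ = 0 vs H₁: β₁ ≠ 0.
t = (β̂₁ − β₁⁰)/SE = 0.039 / 0.042 = 0.9286.
df = n − 2 = 534 − 2 = 532.
Two-sided p ≈ 0.3535, which is ≥ 0.02, so fail to reject H₀.
The data do not give significant evidence of an association between residual sugar and wine quality rating.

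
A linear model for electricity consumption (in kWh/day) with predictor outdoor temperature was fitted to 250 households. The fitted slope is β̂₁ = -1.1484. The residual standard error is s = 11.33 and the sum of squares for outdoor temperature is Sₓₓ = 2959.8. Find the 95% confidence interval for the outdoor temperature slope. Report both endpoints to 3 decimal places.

(-1.559, -0.738)

SE(β̂₁) = s/√Sₓₓ = 11.33/√2959.8 = 0.208257.
df = n − 2 = 248.
t* = t_{0.025, 248} = 1.969576.
Margin = t* × SE = 1.969576 × 0.208257 = 0.41018.
CI: -1.1484 ± 0.41018 → (-1.559, -0.738).
With 95% confidence, each one-unit increase in outdoor temperature is associated with a change of between -1.559 and -0.738 kWh/day in electricity consumption.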